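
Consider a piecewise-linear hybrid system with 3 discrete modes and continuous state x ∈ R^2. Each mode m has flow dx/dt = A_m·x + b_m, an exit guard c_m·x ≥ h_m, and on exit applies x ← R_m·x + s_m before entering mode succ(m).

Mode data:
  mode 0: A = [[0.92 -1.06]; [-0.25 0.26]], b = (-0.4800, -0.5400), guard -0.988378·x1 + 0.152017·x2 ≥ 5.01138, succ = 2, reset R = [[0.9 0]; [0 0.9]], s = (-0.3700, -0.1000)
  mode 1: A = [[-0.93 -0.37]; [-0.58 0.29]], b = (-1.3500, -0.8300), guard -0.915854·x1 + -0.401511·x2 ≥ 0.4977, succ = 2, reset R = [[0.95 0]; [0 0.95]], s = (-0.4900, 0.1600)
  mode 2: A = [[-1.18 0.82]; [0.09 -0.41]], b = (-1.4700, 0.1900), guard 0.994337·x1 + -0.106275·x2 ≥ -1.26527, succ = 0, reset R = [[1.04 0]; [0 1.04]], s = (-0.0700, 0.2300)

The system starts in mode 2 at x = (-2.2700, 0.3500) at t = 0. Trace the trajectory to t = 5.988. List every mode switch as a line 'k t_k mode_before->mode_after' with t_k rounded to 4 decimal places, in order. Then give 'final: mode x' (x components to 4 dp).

Mode 2: guard c·x = -1.2653 hit at Δt = 1.5911 (t = 1.5911), x⁻ = (-1.2466, 0.2417) → reset → x⁺ = (-1.3665, 0.4814), jump to mode 0
Mode 0: guard c·x = 5.0114 hit at Δt = 0.9636 (t = 2.5547), x⁻ = (-4.9483, 0.7935) → reset → x⁺ = (-4.8234, 0.6141), jump to mode 2
Mode 2: guard c·x = -1.2653 hit at Δt = 2.5076 (t = 5.0623), x⁻ = (-1.2469, 0.2395) → reset → x⁺ = (-1.3667, 0.4791), jump to mode 0
Mode 0: flow for 0.9257 to horizon, guard not reached → x = (-4.7268, 0.7573)

1 1.5911 2->0
2 2.5547 0->2
3 5.0623 2->0
final: 0 -4.7268 0.7573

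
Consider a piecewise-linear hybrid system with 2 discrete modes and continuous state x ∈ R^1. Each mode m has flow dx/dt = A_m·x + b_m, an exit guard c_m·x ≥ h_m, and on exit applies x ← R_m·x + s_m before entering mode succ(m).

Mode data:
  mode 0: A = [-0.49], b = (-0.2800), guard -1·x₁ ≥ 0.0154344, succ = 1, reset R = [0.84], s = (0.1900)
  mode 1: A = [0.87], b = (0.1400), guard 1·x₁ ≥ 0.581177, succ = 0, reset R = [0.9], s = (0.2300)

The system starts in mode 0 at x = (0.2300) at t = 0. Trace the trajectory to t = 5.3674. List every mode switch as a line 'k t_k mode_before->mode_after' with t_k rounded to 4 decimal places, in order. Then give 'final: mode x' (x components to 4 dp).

Mode 0: guard c·x = 0.0154 hit at Δt = 0.7462 (t = 0.7462), x⁻ = (-0.0154) → reset → x⁺ = (0.1770), jump to mode 1
Mode 1: guard c·x = 0.5812 hit at Δt = 0.9041 (t = 1.6503), x⁻ = (0.5812) → reset → x⁺ = (0.7531), jump to mode 0
Mode 0: guard c·x = 0.0154 hit at Δt = 1.7715 (t = 3.4218), x⁻ = (-0.0154) → reset → x⁺ = (0.1770), jump to mode 1
Mode 1: guard c·x = 0.5812 hit at Δt = 0.9041 (t = 4.3259), x⁻ = (0.5812) → reset → x⁺ = (0.7531), jump to mode 0
Mode 0: flow for 1.0415 to horizon, guard not reached → x = (0.2236)

1 0.7462 0->1
2 1.6503 1->0
3 3.4218 0->1
4 4.3259 1->0
final: 0 0.2236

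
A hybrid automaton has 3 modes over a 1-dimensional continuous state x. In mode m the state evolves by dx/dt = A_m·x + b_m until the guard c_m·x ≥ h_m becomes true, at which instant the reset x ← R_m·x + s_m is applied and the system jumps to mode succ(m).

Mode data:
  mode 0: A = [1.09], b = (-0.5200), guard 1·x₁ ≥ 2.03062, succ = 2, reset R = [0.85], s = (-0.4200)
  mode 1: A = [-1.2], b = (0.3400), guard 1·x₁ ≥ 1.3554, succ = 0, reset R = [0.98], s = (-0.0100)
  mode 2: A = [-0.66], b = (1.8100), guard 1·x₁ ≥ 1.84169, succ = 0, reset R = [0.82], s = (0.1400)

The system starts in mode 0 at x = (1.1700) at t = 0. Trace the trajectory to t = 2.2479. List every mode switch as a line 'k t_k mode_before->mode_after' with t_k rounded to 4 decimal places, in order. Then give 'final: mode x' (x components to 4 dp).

Mode 0: guard c·x = 2.0306 hit at Δt = 0.7407 (t = 0.7407), x⁻ = (2.0306) → reset → x⁺ = (1.3060), jump to mode 2
Mode 2: guard c·x = 1.8417 hit at Δt = 0.7071 (t = 1.4478), x⁻ = (1.8417) → reset → x⁺ = (1.6502), jump to mode 0
Mode 0: guard c·x = 2.0306 hit at Δt = 0.2577 (t = 1.7055), x⁻ = (2.0306) → reset → x⁺ = (1.3060), jump to mode 2
Mode 2: flow for 0.5424 to horizon, guard not reached → x = (1.7383)

1 0.7407 0->2
2 1.4478 2->0
3 1.7055 0->2
final: 2 1.7383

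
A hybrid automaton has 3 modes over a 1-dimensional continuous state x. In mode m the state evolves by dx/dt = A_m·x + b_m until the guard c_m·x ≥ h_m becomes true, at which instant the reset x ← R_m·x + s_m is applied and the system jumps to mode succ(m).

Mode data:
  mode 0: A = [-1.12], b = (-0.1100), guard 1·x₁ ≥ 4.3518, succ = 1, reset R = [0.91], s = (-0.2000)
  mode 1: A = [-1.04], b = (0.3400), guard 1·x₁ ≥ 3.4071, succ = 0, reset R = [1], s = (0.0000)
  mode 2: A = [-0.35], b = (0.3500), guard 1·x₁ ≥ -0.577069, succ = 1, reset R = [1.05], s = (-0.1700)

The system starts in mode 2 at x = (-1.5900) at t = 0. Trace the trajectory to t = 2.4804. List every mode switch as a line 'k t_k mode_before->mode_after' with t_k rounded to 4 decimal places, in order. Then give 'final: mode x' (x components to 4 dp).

1 1.4174 2->1
final: 1 -0.0382

Mode 2: guard c·x = -0.5771 hit at Δt = 1.4174 (t = 1.4174), x⁻ = (-0.5771) → reset → x⁺ = (-0.7759), jump to mode 1
Mode 1: flow for 1.0630 to horizon, guard not reached → x = (-0.0382)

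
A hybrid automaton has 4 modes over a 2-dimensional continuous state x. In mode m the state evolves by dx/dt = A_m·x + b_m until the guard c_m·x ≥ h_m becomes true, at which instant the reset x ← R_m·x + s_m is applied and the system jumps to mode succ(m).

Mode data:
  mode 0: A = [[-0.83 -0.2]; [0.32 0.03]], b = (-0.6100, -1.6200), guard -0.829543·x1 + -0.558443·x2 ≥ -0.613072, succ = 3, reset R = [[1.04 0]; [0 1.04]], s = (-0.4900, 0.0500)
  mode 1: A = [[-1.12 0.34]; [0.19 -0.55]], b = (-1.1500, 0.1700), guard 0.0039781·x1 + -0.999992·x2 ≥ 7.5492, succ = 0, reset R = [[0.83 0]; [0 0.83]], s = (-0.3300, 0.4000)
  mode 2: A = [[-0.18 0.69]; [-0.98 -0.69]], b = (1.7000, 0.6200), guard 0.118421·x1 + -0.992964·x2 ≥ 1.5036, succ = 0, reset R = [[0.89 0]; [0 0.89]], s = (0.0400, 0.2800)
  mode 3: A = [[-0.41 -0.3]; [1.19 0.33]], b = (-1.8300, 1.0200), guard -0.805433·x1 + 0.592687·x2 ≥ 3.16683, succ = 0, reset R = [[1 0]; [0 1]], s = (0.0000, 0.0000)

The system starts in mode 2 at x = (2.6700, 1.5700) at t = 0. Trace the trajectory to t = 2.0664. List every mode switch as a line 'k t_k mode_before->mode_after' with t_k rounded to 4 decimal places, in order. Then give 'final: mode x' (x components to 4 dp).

Mode 2: guard c·x = 1.5036 hit at Δt = 0.9253 (t = 0.9253), x⁻ = (3.8044, -1.0605) → reset → x⁺ = (3.4259, -0.6639), jump to mode 0
Mode 0: guard c·x = -0.6131 hit at Δt = 0.7419 (t = 1.6672), x⁻ = (1.6219, -1.3115) → reset → x⁺ = (1.1968, -1.3139), jump to mode 3
Mode 3: flow for 0.3992 to horizon, guard not reached → x = (0.4469, -0.6440)

1 0.9253 2->0
2 1.6672 0->3
final: 3 0.4469 -0.6440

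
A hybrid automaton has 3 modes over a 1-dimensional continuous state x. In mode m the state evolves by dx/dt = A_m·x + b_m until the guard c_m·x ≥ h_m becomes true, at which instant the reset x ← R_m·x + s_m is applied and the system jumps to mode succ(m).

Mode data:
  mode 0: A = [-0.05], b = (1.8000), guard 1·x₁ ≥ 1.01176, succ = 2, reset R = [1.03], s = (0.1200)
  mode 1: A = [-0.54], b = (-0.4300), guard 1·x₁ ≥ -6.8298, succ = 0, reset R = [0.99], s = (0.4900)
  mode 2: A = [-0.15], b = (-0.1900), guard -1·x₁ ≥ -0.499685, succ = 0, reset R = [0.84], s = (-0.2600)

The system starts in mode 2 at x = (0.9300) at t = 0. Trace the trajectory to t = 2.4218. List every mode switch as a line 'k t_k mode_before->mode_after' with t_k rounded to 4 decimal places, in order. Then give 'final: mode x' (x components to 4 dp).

1 1.4535 2->0
2 1.9347 0->2
final: 2 0.9910

Mode 2: guard c·x = -0.4997 hit at Δt = 1.4535 (t = 1.4535), x⁻ = (0.4997) → reset → x⁺ = (0.1597), jump to mode 0
Mode 0: guard c·x = 1.0118 hit at Δt = 0.4812 (t = 1.9347), x⁻ = (1.0118) → reset → x⁺ = (1.1621), jump to mode 2
Mode 2: flow for 0.4871 to horizon, guard not reached → x = (0.9910)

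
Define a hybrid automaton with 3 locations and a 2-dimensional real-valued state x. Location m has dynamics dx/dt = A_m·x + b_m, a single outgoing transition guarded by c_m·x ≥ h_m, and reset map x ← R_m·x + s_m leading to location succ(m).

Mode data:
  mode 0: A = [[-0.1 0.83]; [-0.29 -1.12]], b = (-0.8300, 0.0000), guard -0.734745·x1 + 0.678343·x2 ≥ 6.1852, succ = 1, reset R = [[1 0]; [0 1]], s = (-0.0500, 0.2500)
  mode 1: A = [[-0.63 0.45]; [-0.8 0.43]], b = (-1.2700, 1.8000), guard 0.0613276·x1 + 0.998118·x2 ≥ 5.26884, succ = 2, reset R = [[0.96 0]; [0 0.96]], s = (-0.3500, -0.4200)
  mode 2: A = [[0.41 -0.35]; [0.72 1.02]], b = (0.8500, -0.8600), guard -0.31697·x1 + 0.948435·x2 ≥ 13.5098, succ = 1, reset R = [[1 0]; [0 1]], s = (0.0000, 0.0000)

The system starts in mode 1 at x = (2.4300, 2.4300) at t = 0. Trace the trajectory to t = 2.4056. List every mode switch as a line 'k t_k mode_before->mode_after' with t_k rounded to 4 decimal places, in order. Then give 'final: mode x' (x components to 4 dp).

1 1.3961 1->2
final: 2 -0.6970 11.9746

Mode 1: guard c·x = 5.2688 hit at Δt = 1.3961 (t = 1.3961), x⁻ = (1.4095, 5.1922) → reset → x⁺ = (1.0031, 4.5645), jump to mode 2
Mode 2: flow for 1.0095 to horizon, guard not reached → x = (-0.6970, 11.9746)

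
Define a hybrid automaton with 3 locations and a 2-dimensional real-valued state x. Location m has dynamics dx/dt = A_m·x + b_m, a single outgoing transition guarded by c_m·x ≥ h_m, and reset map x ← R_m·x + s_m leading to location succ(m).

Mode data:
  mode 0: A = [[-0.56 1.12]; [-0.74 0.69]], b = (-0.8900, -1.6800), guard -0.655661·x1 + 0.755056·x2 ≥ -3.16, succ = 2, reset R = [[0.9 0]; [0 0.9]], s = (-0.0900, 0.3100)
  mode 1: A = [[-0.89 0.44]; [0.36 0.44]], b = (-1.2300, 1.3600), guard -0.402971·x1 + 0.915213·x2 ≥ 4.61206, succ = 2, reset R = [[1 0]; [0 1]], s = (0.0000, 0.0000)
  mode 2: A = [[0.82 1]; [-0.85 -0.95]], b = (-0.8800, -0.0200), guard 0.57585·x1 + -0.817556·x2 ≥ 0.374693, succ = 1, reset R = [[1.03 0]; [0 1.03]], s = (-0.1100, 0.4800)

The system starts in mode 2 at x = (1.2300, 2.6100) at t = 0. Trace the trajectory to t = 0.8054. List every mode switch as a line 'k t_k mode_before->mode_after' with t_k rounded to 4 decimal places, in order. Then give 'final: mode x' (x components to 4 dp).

Mode 2: guard c·x = 0.3747 hit at Δt = 0.4366 (t = 0.4366), x⁻ = (2.3016, 1.1629) → reset → x⁺ = (2.2607, 1.6777), jump to mode 1
Mode 1: flow for 0.3688 to horizon, guard not reached → x = (1.5536, 2.7892)

1 0.4366 2->1
final: 1 1.5536 2.7892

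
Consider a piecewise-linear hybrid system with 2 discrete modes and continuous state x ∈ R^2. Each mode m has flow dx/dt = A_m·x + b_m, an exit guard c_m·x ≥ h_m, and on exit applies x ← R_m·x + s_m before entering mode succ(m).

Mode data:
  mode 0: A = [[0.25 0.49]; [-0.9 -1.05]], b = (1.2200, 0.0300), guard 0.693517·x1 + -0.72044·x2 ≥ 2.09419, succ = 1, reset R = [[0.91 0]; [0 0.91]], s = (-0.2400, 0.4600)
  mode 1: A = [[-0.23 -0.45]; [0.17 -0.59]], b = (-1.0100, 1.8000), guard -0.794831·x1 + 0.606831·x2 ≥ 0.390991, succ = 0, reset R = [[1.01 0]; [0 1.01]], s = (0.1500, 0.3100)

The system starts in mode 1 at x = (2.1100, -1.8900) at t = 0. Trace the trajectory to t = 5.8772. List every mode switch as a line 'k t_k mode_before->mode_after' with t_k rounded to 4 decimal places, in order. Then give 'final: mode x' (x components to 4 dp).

Mode 1: guard c·x = 0.3910 hit at Δt = 1.4117 (t = 1.4117), x⁻ = (0.3479, 1.1000) → reset → x⁺ = (0.5014, 1.4210), jump to mode 0
Mode 0: guard c·x = 2.0942 hit at Δt = 1.0893 (t = 2.5010), x⁻ = (2.4718, -0.5274) → reset → x⁺ = (2.0093, -0.0199), jump to mode 1
Mode 1: guard c·x = 0.3910 hit at Δt = 0.8821 (t = 3.3831), x⁻ = (0.5548, 1.3710) → reset → x⁺ = (0.7103, 1.6947), jump to mode 0
Mode 0: guard c·x = 2.0942 hit at Δt = 0.9758 (t = 4.3589), x⁻ = (2.6077, -0.3966) → reset → x⁺ = (2.1330, 0.0991), jump to mode 1
Mode 1: guard c·x = 0.3910 hit at Δt = 0.8835 (t = 5.2424), x⁻ = (0.6179, 1.4537) → reset → x⁺ = (0.7741, 1.7782), jump to mode 0
Mode 0: flow for 0.6348 to horizon, guard not reached → x = (2.0951, 0.2895)

1 1.4117 1->0
2 2.5010 0->1
3 3.3831 1->0
4 4.3589 0->1
5 5.2424 1->0
final: 0 2.0951 0.2895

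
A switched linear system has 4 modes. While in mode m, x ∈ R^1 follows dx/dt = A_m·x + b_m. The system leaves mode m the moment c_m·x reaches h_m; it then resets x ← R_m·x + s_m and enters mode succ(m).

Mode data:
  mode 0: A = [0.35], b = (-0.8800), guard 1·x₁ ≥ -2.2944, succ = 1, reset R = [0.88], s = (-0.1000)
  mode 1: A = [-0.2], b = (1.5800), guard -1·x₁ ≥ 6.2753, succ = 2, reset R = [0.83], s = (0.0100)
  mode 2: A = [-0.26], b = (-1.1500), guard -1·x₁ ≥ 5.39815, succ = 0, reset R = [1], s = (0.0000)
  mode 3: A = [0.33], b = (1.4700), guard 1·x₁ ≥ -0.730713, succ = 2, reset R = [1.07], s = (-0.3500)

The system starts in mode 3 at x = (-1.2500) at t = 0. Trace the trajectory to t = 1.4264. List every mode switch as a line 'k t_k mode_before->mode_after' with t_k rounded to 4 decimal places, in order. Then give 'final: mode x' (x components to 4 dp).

Mode 3: guard c·x = -0.7307 hit at Δt = 0.4551 (t = 0.4551), x⁻ = (-0.7307) → reset → x⁺ = (-1.1319), jump to mode 2
Mode 2: flow for 0.9713 to horizon, guard not reached → x = (-1.8664)

1 0.4551 3->2
final: 2 -1.8664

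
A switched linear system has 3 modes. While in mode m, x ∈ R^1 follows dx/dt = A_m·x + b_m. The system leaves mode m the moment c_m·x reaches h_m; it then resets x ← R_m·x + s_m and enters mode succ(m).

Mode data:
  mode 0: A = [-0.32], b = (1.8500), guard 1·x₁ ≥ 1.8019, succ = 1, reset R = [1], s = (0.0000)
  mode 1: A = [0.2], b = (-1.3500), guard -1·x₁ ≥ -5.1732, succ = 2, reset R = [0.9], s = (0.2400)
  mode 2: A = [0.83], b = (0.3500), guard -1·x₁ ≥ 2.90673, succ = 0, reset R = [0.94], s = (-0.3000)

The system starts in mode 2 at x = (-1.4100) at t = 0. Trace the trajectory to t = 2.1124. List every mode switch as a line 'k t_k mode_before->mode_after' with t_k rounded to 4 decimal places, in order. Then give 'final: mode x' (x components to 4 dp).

Mode 2: guard c·x = 2.9067 hit at Δt = 1.1109 (t = 1.1109), x⁻ = (-2.9067) → reset → x⁺ = (-3.0323), jump to mode 0
Mode 0: flow for 1.0015 to horizon, guard not reached → x = (-0.6156)

1 1.1109 2->0
final: 0 -0.6156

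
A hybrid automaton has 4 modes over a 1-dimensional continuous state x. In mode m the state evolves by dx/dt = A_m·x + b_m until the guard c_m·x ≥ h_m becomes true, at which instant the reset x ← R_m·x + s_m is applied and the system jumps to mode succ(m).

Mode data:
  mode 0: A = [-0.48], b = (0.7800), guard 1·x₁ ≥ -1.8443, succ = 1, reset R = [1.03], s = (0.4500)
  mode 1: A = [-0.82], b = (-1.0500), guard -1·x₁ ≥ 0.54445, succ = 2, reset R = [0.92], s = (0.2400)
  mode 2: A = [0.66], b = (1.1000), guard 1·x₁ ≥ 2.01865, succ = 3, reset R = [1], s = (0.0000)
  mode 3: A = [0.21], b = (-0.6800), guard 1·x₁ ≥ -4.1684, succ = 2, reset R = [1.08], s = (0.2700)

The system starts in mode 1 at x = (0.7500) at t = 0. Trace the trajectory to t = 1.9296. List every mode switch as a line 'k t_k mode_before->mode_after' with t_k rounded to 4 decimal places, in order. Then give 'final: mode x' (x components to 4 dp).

1 1.2375 1->2
final: 2 0.5530

Mode 1: guard c·x = 0.5444 hit at Δt = 1.2375 (t = 1.2375), x⁻ = (-0.5444) → reset → x⁺ = (-0.2609), jump to mode 2
Mode 2: flow for 0.6921 to horizon, guard not reached → x = (0.5530)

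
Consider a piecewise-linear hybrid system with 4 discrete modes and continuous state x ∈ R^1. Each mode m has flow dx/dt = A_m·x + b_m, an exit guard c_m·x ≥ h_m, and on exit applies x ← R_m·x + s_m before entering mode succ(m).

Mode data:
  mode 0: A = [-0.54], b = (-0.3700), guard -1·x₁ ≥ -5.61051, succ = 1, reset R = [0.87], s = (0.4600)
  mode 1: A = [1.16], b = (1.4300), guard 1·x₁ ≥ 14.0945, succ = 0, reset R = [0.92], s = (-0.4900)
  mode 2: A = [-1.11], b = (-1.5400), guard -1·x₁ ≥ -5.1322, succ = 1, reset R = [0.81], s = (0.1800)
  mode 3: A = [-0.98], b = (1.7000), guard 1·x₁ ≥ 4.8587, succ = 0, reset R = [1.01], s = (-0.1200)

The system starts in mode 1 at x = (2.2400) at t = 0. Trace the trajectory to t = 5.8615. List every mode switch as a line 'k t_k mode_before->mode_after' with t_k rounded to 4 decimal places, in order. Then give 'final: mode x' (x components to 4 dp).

1 1.2799 1->0
2 2.6456 0->1
3 3.3754 1->0
4 4.7411 0->1
5 5.4708 1->0
final: 0 9.9735

Mode 1: guard c·x = 14.0945 hit at Δt = 1.2799 (t = 1.2799), x⁻ = (14.0945) → reset → x⁺ = (12.4769), jump to mode 0
Mode 0: guard c·x = -5.6105 hit at Δt = 1.3657 (t = 2.6456), x⁻ = (5.6105) → reset → x⁺ = (5.3411), jump to mode 1
Mode 1: guard c·x = 14.0945 hit at Δt = 0.7298 (t = 3.3754), x⁻ = (14.0945) → reset → x⁺ = (12.4769), jump to mode 0
Mode 0: guard c·x = -5.6105 hit at Δt = 1.3657 (t = 4.7411), x⁻ = (5.6105) → reset → x⁺ = (5.3411), jump to mode 1
Mode 1: guard c·x = 14.0945 hit at Δt = 0.7298 (t = 5.4708), x⁻ = (14.0945) → reset → x⁺ = (12.4769), jump to mode 0
Mode 0: flow for 0.3907 to horizon, guard not reached → x = (9.9735)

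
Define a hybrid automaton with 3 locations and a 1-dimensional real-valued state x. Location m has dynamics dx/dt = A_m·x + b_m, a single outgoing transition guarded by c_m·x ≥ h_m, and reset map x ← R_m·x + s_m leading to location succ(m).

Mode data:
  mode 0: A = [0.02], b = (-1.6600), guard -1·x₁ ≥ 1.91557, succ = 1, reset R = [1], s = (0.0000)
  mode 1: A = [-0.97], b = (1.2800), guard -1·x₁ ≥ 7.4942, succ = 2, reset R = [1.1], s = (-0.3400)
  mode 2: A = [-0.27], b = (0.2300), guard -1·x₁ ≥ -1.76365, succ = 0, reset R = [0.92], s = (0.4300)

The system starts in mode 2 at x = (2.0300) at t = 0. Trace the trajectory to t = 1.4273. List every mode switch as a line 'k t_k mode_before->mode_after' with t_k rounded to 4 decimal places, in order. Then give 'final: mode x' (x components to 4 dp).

1 0.9492 2->0
final: 0 1.2748

Mode 2: guard c·x = -1.7636 hit at Δt = 0.9492 (t = 0.9492), x⁻ = (1.7636) → reset → x⁺ = (2.0526), jump to mode 0
Mode 0: flow for 0.4781 to horizon, guard not reached → x = (1.2748)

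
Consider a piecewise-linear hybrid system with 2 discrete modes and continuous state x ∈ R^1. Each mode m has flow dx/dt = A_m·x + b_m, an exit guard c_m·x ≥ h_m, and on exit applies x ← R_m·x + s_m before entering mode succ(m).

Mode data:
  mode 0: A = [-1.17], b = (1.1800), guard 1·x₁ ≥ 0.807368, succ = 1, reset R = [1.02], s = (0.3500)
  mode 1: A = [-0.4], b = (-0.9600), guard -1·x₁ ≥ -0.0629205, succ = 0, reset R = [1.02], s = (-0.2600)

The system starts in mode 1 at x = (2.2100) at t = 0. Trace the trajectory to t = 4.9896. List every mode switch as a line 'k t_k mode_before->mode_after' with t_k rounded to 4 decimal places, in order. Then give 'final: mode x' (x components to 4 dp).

1 1.5672 1->0
2 3.0967 0->1
3 4.0272 1->0
final: 0 0.6179

Mode 1: guard c·x = -0.0629 hit at Δt = 1.5672 (t = 1.5672), x⁻ = (0.0629) → reset → x⁺ = (-0.1958), jump to mode 0
Mode 0: guard c·x = 0.8074 hit at Δt = 1.5295 (t = 3.0967), x⁻ = (0.8074) → reset → x⁺ = (1.1735), jump to mode 1
Mode 1: guard c·x = -0.0629 hit at Δt = 0.9305 (t = 4.0272), x⁻ = (0.0629) → reset → x⁺ = (-0.1958), jump to mode 0
Mode 0: flow for 0.9624 to horizon, guard not reached → x = (0.6179)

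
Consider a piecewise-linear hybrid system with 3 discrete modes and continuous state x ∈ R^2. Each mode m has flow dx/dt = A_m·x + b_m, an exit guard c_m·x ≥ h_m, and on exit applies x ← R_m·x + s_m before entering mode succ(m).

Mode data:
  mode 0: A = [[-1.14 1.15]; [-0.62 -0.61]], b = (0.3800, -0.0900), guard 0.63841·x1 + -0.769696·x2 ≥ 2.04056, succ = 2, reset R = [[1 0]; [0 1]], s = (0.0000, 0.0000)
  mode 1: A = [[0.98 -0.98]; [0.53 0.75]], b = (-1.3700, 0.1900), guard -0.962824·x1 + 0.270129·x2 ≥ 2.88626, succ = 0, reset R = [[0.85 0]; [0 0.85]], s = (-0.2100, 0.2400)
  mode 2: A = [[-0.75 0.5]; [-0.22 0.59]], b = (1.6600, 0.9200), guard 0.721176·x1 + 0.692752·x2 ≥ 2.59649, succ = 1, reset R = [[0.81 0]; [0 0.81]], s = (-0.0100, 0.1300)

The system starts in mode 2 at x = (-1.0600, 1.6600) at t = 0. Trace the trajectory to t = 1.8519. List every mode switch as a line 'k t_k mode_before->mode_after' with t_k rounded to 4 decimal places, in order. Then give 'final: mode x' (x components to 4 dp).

1 0.5919 2->1
2 1.0883 1->0
final: 0 0.9981 2.0896

Mode 2: guard c·x = 2.5965 hit at Δt = 0.5919 (t = 0.5919), x⁻ = (0.6819, 3.0382) → reset → x⁺ = (0.5424, 2.5909), jump to mode 1
Mode 1: guard c·x = 2.8863 hit at Δt = 0.4964 (t = 1.0883), x⁻ = (-1.9540, 3.7201) → reset → x⁺ = (-1.8709, 3.4021), jump to mode 0
Mode 0: flow for 0.7636 to horizon, guard not reached → x = (0.9981, 2.0896)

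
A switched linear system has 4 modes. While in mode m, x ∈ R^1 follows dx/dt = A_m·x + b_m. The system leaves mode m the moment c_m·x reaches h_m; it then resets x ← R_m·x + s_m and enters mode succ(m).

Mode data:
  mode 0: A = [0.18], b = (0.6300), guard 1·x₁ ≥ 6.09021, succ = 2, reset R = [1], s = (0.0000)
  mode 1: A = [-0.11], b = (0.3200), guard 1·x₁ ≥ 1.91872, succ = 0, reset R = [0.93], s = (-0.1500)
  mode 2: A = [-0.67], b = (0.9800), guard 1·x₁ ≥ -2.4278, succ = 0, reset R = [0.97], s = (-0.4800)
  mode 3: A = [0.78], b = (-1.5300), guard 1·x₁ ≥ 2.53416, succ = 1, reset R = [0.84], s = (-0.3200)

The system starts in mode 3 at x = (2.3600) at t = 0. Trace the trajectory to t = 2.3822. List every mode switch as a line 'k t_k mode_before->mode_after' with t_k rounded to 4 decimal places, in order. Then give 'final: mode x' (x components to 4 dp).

1 0.4649 3->1
2 1.4226 1->0
final: 0 2.6025

Mode 3: guard c·x = 2.5342 hit at Δt = 0.4649 (t = 0.4649), x⁻ = (2.5342) → reset → x⁺ = (1.8087), jump to mode 1
Mode 1: guard c·x = 1.9187 hit at Δt = 0.9577 (t = 1.4226), x⁻ = (1.9187) → reset → x⁺ = (1.6344), jump to mode 0
Mode 0: flow for 0.9596 to horizon, guard not reached → x = (2.6025)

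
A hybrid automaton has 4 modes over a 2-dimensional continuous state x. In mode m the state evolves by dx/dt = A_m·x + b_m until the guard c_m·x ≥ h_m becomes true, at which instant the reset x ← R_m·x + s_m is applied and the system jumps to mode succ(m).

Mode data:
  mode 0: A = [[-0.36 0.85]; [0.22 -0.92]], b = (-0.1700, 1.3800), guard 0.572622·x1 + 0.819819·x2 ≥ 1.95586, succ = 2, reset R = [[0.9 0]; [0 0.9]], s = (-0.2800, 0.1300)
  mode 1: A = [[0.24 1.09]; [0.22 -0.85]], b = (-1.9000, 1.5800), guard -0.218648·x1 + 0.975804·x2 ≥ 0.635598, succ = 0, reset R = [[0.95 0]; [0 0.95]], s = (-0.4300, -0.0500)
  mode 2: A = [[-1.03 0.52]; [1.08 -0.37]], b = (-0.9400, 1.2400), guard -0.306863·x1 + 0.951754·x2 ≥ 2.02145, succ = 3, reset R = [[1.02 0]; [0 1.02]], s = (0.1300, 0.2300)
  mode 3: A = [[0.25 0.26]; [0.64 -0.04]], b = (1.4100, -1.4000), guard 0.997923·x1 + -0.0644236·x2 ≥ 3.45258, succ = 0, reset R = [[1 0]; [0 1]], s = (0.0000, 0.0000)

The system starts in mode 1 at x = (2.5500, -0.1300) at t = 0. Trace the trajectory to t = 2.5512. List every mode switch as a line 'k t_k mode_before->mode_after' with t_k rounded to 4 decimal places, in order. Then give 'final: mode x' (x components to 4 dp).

Mode 1: guard c·x = 0.6356 hit at Δt = 0.7678 (t = 0.7678), x⁻ = (1.9559, 1.0896) → reset → x⁺ = (1.4281, 0.9851), jump to mode 0
Mode 0: guard c·x = 1.9559 hit at Δt = 0.4805 (t = 1.2483), x⁻ = (1.5596, 1.2964) → reset → x⁺ = (1.1236, 1.2968), jump to mode 2
Mode 2: guard c·x = 2.0215 hit at Δt = 0.7244 (t = 1.9727), x⁻ = (0.5626, 2.3053) → reset → x⁺ = (0.7038, 2.5814), jump to mode 3
Mode 3: flow for 0.5785 to horizon, guard not reached → x = (2.0738, 2.2266)

1 0.7678 1->0
2 1.2483 0->2
3 1.9727 2->3
final: 3 2.0738 2.2266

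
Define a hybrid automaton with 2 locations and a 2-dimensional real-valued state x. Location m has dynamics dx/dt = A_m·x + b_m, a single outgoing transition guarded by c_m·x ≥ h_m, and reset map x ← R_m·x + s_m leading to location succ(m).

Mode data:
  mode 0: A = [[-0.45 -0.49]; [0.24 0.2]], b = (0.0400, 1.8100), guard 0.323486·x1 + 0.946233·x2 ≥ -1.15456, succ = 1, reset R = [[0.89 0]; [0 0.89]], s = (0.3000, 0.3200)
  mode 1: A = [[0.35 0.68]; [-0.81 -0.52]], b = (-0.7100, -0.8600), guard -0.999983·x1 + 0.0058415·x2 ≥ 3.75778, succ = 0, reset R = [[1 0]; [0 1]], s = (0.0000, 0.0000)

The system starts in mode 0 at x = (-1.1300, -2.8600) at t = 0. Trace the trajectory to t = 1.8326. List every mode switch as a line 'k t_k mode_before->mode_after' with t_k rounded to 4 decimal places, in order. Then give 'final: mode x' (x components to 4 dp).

Mode 0: guard c·x = -1.1546 hit at Δt = 1.1714 (t = 1.1714), x⁻ = (0.3005, -1.3229) → reset → x⁺ = (0.5675, -0.8574), jump to mode 1
Mode 1: flow for 0.6612 to horizon, guard not reached → x = (-0.3405, -1.1415)

1 1.1714 0->1
final: 1 -0.3405 -1.1415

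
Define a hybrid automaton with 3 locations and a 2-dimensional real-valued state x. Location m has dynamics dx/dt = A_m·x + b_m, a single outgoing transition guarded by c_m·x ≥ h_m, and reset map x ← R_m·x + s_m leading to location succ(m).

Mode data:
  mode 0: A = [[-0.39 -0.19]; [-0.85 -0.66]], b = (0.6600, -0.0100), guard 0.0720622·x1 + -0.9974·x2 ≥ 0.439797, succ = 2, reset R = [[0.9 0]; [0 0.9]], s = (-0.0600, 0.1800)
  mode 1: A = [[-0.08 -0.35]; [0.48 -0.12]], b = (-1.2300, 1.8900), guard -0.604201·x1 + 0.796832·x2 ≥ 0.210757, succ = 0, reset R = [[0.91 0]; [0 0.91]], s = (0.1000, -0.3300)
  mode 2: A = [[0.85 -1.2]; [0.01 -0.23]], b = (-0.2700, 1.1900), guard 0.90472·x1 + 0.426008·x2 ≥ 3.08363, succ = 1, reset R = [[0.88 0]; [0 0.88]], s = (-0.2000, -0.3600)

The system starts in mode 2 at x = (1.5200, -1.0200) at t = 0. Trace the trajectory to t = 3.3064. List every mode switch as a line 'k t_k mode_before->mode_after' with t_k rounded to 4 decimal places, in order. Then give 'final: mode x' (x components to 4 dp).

Mode 2: guard c·x = 3.0836 hit at Δt = 0.7884 (t = 0.7884), x⁻ = (3.3966, 0.0250) → reset → x⁺ = (2.7890, -0.3380), jump to mode 1
Mode 1: guard c·x = 0.2108 hit at Δt = 0.6544 (t = 1.4428), x⁻ = (1.7148, 1.5647) → reset → x⁺ = (1.6604, 1.0939), jump to mode 0
Mode 0: guard c·x = 0.4398 hit at Δt = 0.8860 (t = 2.3288), x⁻ = (1.6306, -0.3231) → reset → x⁺ = (1.4076, -0.1108), jump to mode 2
Mode 2: flow for 0.9776 to horizon, guard not reached → x = (2.1340, 0.9694)

1 0.7884 2->1
2 1.4428 1->0
3 2.3288 0->2
final: 2 2.1340 0.9694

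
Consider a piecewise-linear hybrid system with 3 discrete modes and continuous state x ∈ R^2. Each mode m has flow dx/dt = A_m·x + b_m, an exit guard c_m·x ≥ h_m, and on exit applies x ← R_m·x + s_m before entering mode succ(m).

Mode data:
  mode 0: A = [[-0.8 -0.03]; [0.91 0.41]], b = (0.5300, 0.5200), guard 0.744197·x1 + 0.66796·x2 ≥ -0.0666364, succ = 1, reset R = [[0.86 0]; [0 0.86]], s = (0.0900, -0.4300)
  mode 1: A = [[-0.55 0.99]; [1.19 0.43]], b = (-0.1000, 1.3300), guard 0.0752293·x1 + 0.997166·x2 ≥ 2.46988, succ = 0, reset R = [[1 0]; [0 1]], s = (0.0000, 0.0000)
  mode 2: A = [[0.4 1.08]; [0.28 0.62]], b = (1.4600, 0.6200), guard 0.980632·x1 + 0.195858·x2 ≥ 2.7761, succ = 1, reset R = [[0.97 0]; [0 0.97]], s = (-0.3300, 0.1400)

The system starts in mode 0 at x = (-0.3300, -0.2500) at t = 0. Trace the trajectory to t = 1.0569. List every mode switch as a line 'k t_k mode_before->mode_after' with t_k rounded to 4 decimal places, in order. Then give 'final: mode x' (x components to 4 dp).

Mode 0: guard c·x = -0.0666 hit at Δt = 0.4998 (t = 0.4998), x⁻ = (-0.0006, -0.0991) → reset → x⁺ = (0.0895, -0.5152), jump to mode 1
Mode 1: flow for 0.5571 to horizon, guard not reached → x = (-0.0584, 0.1702)

1 0.4998 0->1
final: 1 -0.0584 0.1702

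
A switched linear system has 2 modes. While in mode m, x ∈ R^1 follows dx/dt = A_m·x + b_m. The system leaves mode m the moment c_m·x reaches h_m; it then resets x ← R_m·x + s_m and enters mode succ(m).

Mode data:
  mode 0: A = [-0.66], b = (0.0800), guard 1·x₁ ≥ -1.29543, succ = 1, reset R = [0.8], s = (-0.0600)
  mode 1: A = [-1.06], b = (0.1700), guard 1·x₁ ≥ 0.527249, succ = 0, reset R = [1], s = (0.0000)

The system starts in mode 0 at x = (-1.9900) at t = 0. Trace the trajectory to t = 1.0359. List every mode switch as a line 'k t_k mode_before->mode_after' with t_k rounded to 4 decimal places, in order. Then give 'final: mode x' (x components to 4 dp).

1 0.6045 0->1
final: 1 -0.6351

Mode 0: guard c·x = -1.2954 hit at Δt = 0.6045 (t = 0.6045), x⁻ = (-1.2954) → reset → x⁺ = (-1.0963), jump to mode 1
Mode 1: flow for 0.4314 to horizon, guard not reached → x = (-0.6351)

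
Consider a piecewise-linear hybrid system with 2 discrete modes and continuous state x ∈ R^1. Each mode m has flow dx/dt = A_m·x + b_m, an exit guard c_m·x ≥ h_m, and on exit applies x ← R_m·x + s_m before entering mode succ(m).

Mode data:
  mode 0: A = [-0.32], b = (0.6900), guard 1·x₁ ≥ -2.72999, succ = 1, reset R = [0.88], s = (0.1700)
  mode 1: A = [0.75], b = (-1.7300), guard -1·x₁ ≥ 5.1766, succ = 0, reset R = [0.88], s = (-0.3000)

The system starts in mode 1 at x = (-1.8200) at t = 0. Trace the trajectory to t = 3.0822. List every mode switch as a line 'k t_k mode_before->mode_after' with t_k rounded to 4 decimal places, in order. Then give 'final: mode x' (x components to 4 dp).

Mode 1: guard c·x = 5.1766 hit at Δt = 0.7936 (t = 0.7936), x⁻ = (-5.1766) → reset → x⁺ = (-4.8554), jump to mode 0
Mode 0: guard c·x = -2.7300 hit at Δt = 1.1286 (t = 1.9222), x⁻ = (-2.7300) → reset → x⁺ = (-2.2324), jump to mode 1
Mode 1: guard c·x = 5.1766 hit at Δt = 0.6666 (t = 2.5888), x⁻ = (-5.1766) → reset → x⁺ = (-4.8554), jump to mode 0
Mode 0: flow for 0.4934 to horizon, guard not reached → x = (-3.8313)

1 0.7936 1->0
2 1.9222 0->1
3 2.5888 1->0
final: 0 -3.8313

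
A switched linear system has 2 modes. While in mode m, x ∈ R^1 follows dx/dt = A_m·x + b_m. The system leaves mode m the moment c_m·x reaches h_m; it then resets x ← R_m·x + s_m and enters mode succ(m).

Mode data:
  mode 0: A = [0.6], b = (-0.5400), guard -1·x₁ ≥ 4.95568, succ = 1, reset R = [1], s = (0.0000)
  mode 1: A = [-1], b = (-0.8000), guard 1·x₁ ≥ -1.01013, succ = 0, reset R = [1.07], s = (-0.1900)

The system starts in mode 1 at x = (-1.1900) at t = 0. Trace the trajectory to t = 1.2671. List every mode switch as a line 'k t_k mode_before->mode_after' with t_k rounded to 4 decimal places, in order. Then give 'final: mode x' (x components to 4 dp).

1 0.6184 1->0
final: 0 -2.3037

Mode 1: guard c·x = -1.0101 hit at Δt = 0.6184 (t = 0.6184), x⁻ = (-1.0101) → reset → x⁺ = (-1.2708), jump to mode 0
Mode 0: flow for 0.6487 to horizon, guard not reached → x = (-2.3037)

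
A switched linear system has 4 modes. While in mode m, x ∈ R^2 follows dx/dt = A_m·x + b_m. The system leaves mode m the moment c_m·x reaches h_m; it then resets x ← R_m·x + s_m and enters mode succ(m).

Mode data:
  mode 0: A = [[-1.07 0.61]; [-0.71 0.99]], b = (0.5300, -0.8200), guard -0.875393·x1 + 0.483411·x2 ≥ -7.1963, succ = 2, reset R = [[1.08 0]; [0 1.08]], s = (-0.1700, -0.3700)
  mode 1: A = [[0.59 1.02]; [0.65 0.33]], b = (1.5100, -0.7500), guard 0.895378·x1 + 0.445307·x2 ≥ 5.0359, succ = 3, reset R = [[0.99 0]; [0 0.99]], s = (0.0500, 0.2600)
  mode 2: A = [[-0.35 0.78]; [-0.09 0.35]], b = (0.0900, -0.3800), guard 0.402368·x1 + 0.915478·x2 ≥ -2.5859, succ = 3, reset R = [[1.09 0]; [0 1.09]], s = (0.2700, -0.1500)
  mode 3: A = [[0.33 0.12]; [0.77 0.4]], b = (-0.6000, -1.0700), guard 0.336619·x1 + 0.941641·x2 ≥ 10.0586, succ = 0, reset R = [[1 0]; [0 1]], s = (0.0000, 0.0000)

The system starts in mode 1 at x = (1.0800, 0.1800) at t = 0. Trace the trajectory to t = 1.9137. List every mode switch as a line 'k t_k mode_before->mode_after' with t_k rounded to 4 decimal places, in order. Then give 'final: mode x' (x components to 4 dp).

1 1.0457 1->3
final: 3 6.3531 5.6659

Mode 1: guard c·x = 5.0359 hit at Δt = 1.0457 (t = 1.0457), x⁻ = (4.9168, 1.4226) → reset → x⁺ = (4.9176, 1.6684), jump to mode 3
Mode 3: flow for 0.8680 to horizon, guard not reached → x = (6.3531, 5.6659)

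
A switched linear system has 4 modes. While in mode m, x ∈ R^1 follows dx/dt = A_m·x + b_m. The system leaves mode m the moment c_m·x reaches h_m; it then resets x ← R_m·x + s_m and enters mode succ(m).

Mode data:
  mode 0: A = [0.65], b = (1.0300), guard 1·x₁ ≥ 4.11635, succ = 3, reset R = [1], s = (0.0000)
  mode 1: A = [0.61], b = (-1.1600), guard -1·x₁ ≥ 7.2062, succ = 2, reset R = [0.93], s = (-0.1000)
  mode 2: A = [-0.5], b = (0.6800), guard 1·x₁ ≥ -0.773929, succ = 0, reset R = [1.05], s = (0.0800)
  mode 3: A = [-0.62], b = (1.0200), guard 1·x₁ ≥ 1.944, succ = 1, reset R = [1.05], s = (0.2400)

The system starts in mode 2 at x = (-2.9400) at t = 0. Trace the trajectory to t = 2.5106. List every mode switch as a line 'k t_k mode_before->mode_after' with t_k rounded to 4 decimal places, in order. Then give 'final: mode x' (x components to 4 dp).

Mode 2: guard c·x = -0.7739 hit at Δt = 1.4013 (t = 1.4013), x⁻ = (-0.7739) → reset → x⁺ = (-0.7326), jump to mode 0
Mode 0: flow for 1.1093 to horizon, guard not reached → x = (0.1676)

1 1.4013 2->0
final: 0 0.1676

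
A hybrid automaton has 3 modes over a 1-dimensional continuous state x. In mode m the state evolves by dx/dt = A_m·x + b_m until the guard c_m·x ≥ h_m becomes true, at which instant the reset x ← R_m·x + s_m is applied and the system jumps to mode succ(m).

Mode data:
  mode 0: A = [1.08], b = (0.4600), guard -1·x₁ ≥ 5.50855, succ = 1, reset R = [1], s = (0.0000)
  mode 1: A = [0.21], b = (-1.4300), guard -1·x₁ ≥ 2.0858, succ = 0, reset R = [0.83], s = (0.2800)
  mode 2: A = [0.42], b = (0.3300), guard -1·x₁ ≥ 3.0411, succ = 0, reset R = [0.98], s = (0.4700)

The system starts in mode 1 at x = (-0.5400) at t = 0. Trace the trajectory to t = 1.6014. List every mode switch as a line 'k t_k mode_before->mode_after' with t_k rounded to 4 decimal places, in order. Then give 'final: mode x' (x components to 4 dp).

1 0.9090 1->0
final: 0 -2.5917

Mode 1: guard c·x = 2.0858 hit at Δt = 0.9090 (t = 0.9090), x⁻ = (-2.0858) → reset → x⁺ = (-1.4512), jump to mode 0
Mode 0: flow for 0.6924 to horizon, guard not reached → x = (-2.5917)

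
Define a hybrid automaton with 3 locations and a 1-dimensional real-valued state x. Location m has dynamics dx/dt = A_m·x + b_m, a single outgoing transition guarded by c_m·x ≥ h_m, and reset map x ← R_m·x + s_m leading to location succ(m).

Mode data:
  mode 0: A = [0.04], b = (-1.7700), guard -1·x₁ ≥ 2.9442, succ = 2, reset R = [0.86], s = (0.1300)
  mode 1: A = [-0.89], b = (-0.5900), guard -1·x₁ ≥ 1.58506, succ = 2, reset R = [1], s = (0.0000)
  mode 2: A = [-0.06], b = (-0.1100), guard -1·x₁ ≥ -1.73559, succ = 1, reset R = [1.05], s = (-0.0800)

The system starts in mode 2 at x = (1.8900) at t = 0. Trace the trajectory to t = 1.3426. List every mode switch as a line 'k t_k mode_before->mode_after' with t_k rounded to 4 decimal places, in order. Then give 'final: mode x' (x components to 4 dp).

1 0.7059 2->1
final: 1 0.7019

Mode 2: guard c·x = -1.7356 hit at Δt = 0.7059 (t = 0.7059), x⁻ = (1.7356) → reset → x⁺ = (1.7424), jump to mode 1
Mode 1: flow for 0.6367 to horizon, guard not reached → x = (0.7019)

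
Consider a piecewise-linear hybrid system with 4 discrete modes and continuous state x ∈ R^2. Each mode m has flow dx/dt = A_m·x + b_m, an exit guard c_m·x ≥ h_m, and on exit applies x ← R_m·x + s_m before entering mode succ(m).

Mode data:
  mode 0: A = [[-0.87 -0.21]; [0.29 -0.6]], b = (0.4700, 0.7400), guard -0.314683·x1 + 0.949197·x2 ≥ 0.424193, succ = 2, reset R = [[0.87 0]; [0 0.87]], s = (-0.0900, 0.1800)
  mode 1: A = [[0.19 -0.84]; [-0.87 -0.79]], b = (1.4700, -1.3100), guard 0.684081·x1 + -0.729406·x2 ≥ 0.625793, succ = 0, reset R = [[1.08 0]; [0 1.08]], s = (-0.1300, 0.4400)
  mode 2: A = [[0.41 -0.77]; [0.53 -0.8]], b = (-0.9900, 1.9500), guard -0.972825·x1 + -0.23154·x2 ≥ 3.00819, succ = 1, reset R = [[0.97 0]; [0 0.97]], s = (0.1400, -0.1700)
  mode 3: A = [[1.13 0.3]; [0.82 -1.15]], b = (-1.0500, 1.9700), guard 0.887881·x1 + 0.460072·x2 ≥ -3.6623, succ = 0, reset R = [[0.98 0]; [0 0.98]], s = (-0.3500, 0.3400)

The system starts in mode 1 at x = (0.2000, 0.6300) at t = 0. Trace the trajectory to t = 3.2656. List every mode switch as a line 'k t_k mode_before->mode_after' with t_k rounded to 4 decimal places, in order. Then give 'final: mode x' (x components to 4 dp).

1 0.4110 1->0
2 0.9728 0->2
3 2.5101 2->1
final: 1 -3.2217 1.3550

Mode 1: guard c·x = 0.6258 hit at Δt = 0.4110 (t = 0.4110), x⁻ = (0.7577, -0.1473) → reset → x⁺ = (0.6883, 0.2809), jump to mode 0
Mode 0: guard c·x = 0.4242 hit at Δt = 0.5618 (t = 0.9728), x⁻ = (0.5856, 0.6410) → reset → x⁺ = (0.4195, 0.7377), jump to mode 2
Mode 2: guard c·x = 3.0082 hit at Δt = 1.5373 (t = 2.5101), x⁻ = (-3.3728, 1.1790) → reset → x⁺ = (-3.1317, 0.9737), jump to mode 1
Mode 1: flow for 0.7555 to horizon, guard not reached → x = (-3.2217, 1.3550)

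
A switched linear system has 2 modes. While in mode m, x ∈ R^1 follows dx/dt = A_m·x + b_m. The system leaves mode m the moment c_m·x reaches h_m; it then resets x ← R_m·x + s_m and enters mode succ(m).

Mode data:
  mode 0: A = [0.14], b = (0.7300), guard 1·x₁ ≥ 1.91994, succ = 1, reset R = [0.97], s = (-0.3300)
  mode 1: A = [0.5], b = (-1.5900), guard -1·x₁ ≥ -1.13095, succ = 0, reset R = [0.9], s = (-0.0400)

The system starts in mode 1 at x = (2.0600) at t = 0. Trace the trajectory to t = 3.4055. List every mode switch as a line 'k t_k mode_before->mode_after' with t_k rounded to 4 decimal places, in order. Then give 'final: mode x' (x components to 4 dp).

1 1.2081 1->0
2 2.2197 0->1
3 2.6557 1->0
final: 0 1.6632

Mode 1: guard c·x = -1.1309 hit at Δt = 1.2081 (t = 1.2081), x⁻ = (1.1309) → reset → x⁺ = (0.9779), jump to mode 0
Mode 0: guard c·x = 1.9199 hit at Δt = 1.0116 (t = 2.2197), x⁻ = (1.9199) → reset → x⁺ = (1.5323), jump to mode 1
Mode 1: guard c·x = -1.1309 hit at Δt = 0.4360 (t = 2.6557), x⁻ = (1.1310) → reset → x⁺ = (0.9779), jump to mode 0
Mode 0: flow for 0.7498 to horizon, guard not reached → x = (1.6632)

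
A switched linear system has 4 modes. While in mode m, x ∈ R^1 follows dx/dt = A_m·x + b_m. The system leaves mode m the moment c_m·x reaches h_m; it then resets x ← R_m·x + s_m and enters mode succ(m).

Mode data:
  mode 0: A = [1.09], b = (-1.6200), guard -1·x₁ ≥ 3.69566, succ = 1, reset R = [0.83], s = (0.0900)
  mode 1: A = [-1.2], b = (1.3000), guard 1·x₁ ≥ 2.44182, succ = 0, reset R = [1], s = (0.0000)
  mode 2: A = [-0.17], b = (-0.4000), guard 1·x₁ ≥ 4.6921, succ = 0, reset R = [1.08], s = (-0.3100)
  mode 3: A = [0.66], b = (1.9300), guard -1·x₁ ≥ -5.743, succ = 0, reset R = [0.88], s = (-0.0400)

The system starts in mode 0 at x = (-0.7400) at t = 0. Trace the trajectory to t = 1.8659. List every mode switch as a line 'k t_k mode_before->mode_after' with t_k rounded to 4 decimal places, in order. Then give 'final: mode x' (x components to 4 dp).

1 0.7751 0->1
final: 1 -0.0135

Mode 0: guard c·x = 3.6957 hit at Δt = 0.7751 (t = 0.7751), x⁻ = (-3.6957) → reset → x⁺ = (-2.9774), jump to mode 1
Mode 1: flow for 1.0908 to horizon, guard not reached → x = (-0.0135)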